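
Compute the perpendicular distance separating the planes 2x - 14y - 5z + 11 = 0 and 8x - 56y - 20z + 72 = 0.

7/15

Divide the second equation by 4 to match normals: 2x - 14y - 5z = -18.
Both planes have normal n = (2, -14, -5), |n| = 15. Any point on the first plane is at distance |(-18) − (-11)|/|n| = 7/15 from the second.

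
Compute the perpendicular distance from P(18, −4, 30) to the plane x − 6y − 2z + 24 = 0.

6√41/41

n = (1, −6, −2); n·P − (-24) = 6; |n| = √41; distance = 6/√41 = 6√41/41.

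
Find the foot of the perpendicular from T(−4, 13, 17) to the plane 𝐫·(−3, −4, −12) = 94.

(-10, 5, -7)

The perpendicular from T has direction n = (−3, −4, −12): r = (−4, 13, 17) + λ(−3, −4, −12).
Substitute into the plane: n·(T + λn) = 94 gives -244 + 169λ = 94, so λ = 2.
Foot = (−4, 13, 17) + 2·(−3, −4, −12) = (−10, 5, −7).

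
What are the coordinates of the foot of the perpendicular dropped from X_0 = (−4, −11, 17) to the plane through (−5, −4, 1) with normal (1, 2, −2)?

n = (1, 2, −2), |n|² = 9, and n·X_0 − (-15) = -45.
t = -45/9 = -5, so the foot is X_0 − t·n = (−4, −11, 17) − (-5)·(1, 2, −2) = (1, −1, 7).

(1, -1, 7)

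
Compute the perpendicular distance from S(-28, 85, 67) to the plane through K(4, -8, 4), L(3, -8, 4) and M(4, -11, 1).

15√2

KL = (-1, 0, 0) and KM = (0, -3, -3), so a normal is n = KL × KM = (0, -3, 3).
n = (0, -3, 3); n·P − 36 = -90; |n| = 3√2; distance = 90/(3√2) = 15√2.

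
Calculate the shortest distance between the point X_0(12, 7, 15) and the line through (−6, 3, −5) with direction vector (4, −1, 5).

2√17

Direction vector d = (4, −1, 5).
AP = (18, 4, 20), and AP × d = (40, −10, −34).
|AP × d|² = 2856 and |d|² = 42, so the distance is √(2856/42) = √68 = 2√17.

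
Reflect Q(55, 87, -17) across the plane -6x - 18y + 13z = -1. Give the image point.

(7, -57, 87)

n = (-6, -18, 13), |n|² = 529, n·Q − (-1) = -2116, so t = -2116/529 = -4.
Foot F = Q − (-4)·n = (31, 15, 35); the reflection is 2F − Q = (7, -57, 87).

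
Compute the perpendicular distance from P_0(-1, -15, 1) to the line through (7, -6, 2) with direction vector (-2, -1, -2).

√65

Direction vector d = (-2, -1, -2).
AP = (-8, -9, -1), and AP × d = (17, -14, -10).
|AP × d|² = 585 and |d|² = 9, so the distance is √(585/9) = √65.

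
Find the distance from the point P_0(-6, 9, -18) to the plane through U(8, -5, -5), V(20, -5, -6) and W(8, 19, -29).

UV = (12, 0, -1) and UW = (0, 24, -24), so a normal is n = UV × UW = (24, 288, 288).
n = (24, 288, 288); n·P − (-2688) = -48; |n| = 408; distance = 48/408 = 2/17.

2/17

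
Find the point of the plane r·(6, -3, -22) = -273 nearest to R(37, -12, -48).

(19, -3, 18)

The perpendicular from R has direction n = (6, -3, -22): r = (37, -12, -48) + λ(6, -3, -22).
Substitute into the plane: n·(R + λn) = -273 gives 1314 + 529λ = -273, so λ = -3.
Foot = (37, -12, -48) + (-3)·(6, -3, -22) = (19, -3, 18).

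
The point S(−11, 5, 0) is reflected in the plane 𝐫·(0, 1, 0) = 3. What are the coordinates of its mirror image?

n = (0, 1, 0), |n|² = 1, n·S − 3 = 2, so t = 2/1 = 2.
Foot F = S − 2·n = (−11, 3, 0); the reflection is 2F − S = (−11, 1, 0).

(-11, 1, 0)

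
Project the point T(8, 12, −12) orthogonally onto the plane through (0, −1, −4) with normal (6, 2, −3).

(-4, 8, -6)

n = (6, 2, −3), |n|² = 49, and n·T − 10 = 98.
t = 98/49 = 2, so the foot is T − t·n = (8, 12, −12) − 2·(6, 2, −3) = (−4, 8, −6).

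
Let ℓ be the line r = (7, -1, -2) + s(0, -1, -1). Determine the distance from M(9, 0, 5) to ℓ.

Direction vector d = (0, -1, -1).
AP = (2, 1, 7), and AP × d = (6, 2, -2).
|AP × d|² = 44 and |d|² = 2, so the distance is √(44/2) = √22.

√22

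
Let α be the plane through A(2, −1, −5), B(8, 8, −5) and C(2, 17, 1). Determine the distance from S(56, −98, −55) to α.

8

AB = (6, 9, 0) and AC = (0, 18, 6), so a normal is n = AB × AC = (54, −36, 108).
Then n·(56, −98, −55) − (−396) = 1008.
|n| = √(2916 + 1296 + 11664) = 126, so the distance is |1008|/126 = 8.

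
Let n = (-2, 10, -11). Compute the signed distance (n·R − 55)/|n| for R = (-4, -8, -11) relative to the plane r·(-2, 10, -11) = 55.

-2/5

n·R − 55 = -6.
|n| = 15, so the signed distance is -6/15 = -2/5.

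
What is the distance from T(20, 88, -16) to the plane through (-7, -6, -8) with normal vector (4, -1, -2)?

The plane has equation n·(r − (-7, -6, -8)) = 0, i.e. n·r = -6.
Then n·(20, 88, -16) - (-6) = 30.
|n| = √(16 + 1 + 4) = √21, so the distance is |30|/√21 = 10√21/7.

10√21/7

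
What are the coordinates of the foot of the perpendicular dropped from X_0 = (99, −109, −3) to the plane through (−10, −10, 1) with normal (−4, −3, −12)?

(1259/13, -1438/13, -123/13)

n = (−4, −3, −12), |n|² = 169, and n·X_0 − 58 = -91.
t = -91/169 = -7/13, so the foot is X_0 − t·n = (99, −109, −3) − (-7/13)·(−4, −3, −12) = (1259/13, −1438/13, −123/13).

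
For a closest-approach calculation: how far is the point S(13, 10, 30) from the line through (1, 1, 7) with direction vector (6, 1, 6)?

√97

Direction vector d = (6, 1, 6).
AP = (12, 9, 23); AP·d = 219, |AP|² = 754, |d|² = 73.
distance² = |AP|² − (AP·d)²/|d|² = 754 − 47961/73 = 97, so the distance is √97.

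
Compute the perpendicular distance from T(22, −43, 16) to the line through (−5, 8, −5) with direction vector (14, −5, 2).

Direction vector d = (14, −5, 2).
AP = (27, −51, 21); AP·d = 675, |AP|² = 3771, |d|² = 225.
distance² = |AP|² − (AP·d)²/|d|² = 3771 − 455625/225 = 1746, so the distance is 3√194.

3√194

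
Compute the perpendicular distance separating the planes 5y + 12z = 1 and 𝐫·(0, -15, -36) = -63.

Divide the second equation by -3 to match normals: 5y + 12z = 21.
With common normal n = (0, 5, 12) (|n| = 13), the distance is |1 − 21|/|n| = 20/13.

20/13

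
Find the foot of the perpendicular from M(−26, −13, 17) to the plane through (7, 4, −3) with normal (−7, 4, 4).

n = (−7, 4, 4), |n|² = 81, and n·M − (-45) = 243.
t = 243/81 = 3, so the foot is M − t·n = (−26, −13, 17) − 3·(−7, 4, 4) = (−5, −25, 5).

(-5, -25, 5)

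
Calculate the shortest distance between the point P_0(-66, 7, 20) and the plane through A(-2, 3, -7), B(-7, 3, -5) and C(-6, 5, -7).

23/(3√5)

AB = (-5, 0, 2) and AC = (-4, 2, 0), so a normal is n = AB × AC = (-4, -8, -10).
n = (-4, -8, -10); n·P − 54 = -46; |n| = 6√5; distance = 46/(6√5) = 23√5/15.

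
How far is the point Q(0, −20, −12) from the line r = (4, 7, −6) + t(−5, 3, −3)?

3√82

Direction vector d = (−5, 3, −3).
AP = (−4, −27, −6); AP·d = -43, |AP|² = 781, |d|² = 43.
distance² = |AP|² − (AP·d)²/|d|² = 781 − 1849/43 = 738, so the distance is 3√82.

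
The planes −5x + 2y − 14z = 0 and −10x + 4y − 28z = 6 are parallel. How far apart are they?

1/5

Divide the second equation by 2 to match normals: −5x + 2y − 14z = 3.
Both planes have normal n = (−5, 2, −14), |n| = 15. Any point on the first plane is at distance |3 − 0|/|n| = 3/15 = 1/5 from the second.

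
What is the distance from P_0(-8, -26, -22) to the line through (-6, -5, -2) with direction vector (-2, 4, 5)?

Direction vector d = (-2, 4, 5).
AP = (-2, -21, -20), and AP × d = (-25, 50, -50).
|AP × d|² = 5625 and |d|² = 45, so the distance is √(5625/45) = √125 = 5√5.

5√5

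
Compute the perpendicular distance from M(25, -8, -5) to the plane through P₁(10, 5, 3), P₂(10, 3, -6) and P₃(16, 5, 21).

1

P₁P₂ = (0, -2, -9) and P₁P₃ = (6, 0, 18), so a normal is n = P₁P₂ × P₁P₃ = (-36, -54, 12).
n = (-36, -54, 12); n·P − (-594) = 66; |n| = 66; distance = 66/66 = 1.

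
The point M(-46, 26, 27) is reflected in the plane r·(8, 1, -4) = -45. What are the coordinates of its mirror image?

n = (8, 1, -4), |n|² = 81, n·M − (-45) = -405, so t = -405/81 = -5.
Foot F = M − (-5)·n = (-6, 31, 7); the reflection is 2F − M = (34, 36, -13).

(34, 36, -13)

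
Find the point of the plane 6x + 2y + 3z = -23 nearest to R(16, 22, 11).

n = (6, 2, 3), |n|² = 49, and n·R − (-23) = 196.
t = 196/49 = 4, so the foot is R − t·n = (16, 22, 11) − 4·(6, 2, 3) = (-8, 14, -1).

(-8, 14, -1)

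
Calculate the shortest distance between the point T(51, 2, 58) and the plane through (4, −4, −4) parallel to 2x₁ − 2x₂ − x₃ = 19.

20/3

Parallel planes share the normal n = (2, −2, −1); since (4, −4, −4) lies on the plane, its equation is 2x₁ − 2x₂ − x₃ = 20.
Then n·(51, 2, 58) − 20 = 20.
|n| = √(4 + 4 + 1) = 3, so the distance is |20|/3 = 20/3.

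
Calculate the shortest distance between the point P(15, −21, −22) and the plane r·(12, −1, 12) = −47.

16/17

Normal vector n = (12, −1, 12), and n·(15, −21, −22) − (−47) = −16.
|n| = √(144 + 1 + 144) = 17, so the distance is |-16|/17 = 16/17.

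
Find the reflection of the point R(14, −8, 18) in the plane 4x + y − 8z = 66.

(30, -4, -14)

With n = (4, 1, −8), the signed offset is (n·R − 66)/|n|² = -162/81 = -2.
R' = R − 2t·n = (14, −8, 18) − (-4)·(4, 1, −8) = (30, −4, −14).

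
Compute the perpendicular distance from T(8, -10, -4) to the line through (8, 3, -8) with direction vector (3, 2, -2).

3√13

Direction vector d = (3, 2, -2).
AP = (0, -13, 4); AP·d = -34, |AP|² = 185, |d|² = 17.
distance² = |AP|² − (AP·d)²/|d|² = 185 − 1156/17 = 117, so the distance is 3√13.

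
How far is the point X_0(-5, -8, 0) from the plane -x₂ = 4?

4

d = |(-1)·(-8) − 4| / √(0 + 1 + 0) = |4| / 1 = 4.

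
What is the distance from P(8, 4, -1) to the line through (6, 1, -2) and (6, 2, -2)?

A direction vector is d = (0, 1, 0).
AP = (2, 3, 1), and AP × d = (-1, 0, 2).
|AP × d|² = 5 and |d|² = 1, so the distance is √5.

√5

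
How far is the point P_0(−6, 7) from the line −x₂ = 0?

7

d = |0·(-6) + (-1)·7 − 0| / √(0 + 1) = |-7|/1 = 7.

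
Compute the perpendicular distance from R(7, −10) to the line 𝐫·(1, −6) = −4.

The normal to the line is n = (1, −6) with |n| = √37.
|n·R − (-4)| = |67 − (-4)| = 71, so the distance is 71/√37.

71/√37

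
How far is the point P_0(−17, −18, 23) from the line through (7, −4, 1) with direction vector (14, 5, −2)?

Direction vector d = (14, 5, −2).
AP = (−24, −14, 22); AP·d = -450, |AP|² = 1256, |d|² = 225.
distance² = |AP|² − (AP·d)²/|d|² = 1256 − 202500/225 = 356, so the distance is 2√89.

2√89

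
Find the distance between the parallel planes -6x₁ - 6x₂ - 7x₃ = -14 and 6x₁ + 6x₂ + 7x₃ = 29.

15/11

Divide the second equation by -1 to match normals: -6x₁ - 6x₂ - 7x₃ = -29.
Both planes have normal n = (-6, -6, -7), |n| = 11. Any point on the first plane is at distance |(-29) − (-14)|/|n| = 15/11 from the second.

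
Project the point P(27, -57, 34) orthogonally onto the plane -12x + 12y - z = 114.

(-21, -9, 30)

n = (-12, 12, -1), |n|² = 289, and n·P − 114 = -1156.
t = -1156/289 = -4, so the foot is P − t·n = (27, -57, 34) − (-4)·(-12, 12, -1) = (-21, -9, 30).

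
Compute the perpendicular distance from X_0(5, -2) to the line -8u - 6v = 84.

56/5

d = |(-8)·5 + (-6)·(-2) − 84| / √(64 + 36) = |-112|/10 = 56/5.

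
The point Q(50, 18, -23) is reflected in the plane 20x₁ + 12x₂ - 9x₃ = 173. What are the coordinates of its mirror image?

With n = (20, 12, -9), the signed offset is (n·Q − 173)/|n|² = 1250/625 = 2.
Q' = Q − 2t·n = (50, 18, -23) − 4·(20, 12, -9) = (-30, -30, 13).

(-30, -30, 13)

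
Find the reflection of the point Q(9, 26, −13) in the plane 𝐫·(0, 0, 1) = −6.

With n = (0, 0, 1), the signed offset is (n·Q − (-6))/|n|² = -7/1 = -7.
Q' = Q − 2t·n = (9, 26, −13) − (-14)·(0, 0, 1) = (9, 26, 1).

(9, 26, 1)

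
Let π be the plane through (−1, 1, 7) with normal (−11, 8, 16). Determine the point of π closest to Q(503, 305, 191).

(10475/21, 6469/21, 4139/21)

n = (−11, 8, 16), |n|² = 441, and n·Q − 131 = -168.
t = -168/441 = -8/21, so the foot is Q − t·n = (503, 305, 191) − (-8/21)·(−11, 8, 16) = (10475/21, 6469/21, 4139/21).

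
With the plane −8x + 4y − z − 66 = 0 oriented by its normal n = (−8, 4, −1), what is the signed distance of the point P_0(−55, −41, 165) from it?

5

n·P_0 − 66 = 45.
|n| = 9, so the signed distance is 45/9 = 5.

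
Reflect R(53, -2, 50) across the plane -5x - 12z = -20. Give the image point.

With n = (-5, 0, -12), the signed offset is (n·R − (-20))/|n|² = -845/169 = -5.
R' = R − 2t·n = (53, -2, 50) − (-10)·(-5, 0, -12) = (3, -2, -70).

(3, -2, -70)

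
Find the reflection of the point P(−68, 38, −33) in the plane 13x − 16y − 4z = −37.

n = (13, −16, −4), |n|² = 441, n·P − (-37) = -1323, so t = -1323/441 = -3.
Foot F = P − (-3)·n = (−29, −10, −45); the reflection is 2F − P = (10, −58, −57).

(10, -58, -57)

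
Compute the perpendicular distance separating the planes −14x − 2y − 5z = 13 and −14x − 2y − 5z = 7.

Both planes have normal n = (−14, −2, −5), |n| = 15. Any point on the first plane is at distance |7 − 13|/|n| = 6/15 = 2/5 from the second.

2/5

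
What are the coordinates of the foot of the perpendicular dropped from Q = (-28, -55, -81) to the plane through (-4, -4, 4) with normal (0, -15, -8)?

n = (0, -15, -8), |n|² = 289, and n·Q − 28 = 1445.
t = 1445/289 = 5, so the foot is Q − t·n = (-28, -55, -81) − 5·(0, -15, -8) = (-28, 20, -41).

(-28, 20, -41)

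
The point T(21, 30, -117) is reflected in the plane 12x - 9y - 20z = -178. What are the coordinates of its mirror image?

n = (12, -9, -20), |n|² = 625, n·T − (-178) = 2500, so t = 2500/625 = 4.
Foot F = T − 4·n = (-27, 66, -37); the reflection is 2F − T = (-75, 102, 43).

(-75, 102, 43)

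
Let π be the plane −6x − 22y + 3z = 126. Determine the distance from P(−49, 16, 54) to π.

22/23

n = (−6, −22, 3); n·P − 126 = -22; |n| = 23; distance = 22/23.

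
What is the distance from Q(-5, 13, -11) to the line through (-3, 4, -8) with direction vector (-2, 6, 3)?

3√5

Direction vector d = (-2, 6, 3).
AP = (-2, 9, -3); AP·d = 49, |AP|² = 94, |d|² = 49.
distance² = |AP|² − (AP·d)²/|d|² = 94 − 2401/49 = 45, so the distance is 3√5.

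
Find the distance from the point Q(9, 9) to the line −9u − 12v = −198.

3/5

d = |(-9)·9 + (-12)·9 − (-198)| / √(81 + 144) = |9|/15 = 3/5.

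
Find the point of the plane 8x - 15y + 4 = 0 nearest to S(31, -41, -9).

n = (8, -15, 0), |n|² = 289, and n·S − (-4) = 867.
t = 867/289 = 3, so the foot is S − t·n = (31, -41, -9) − 3·(8, -15, 0) = (7, 4, -9).

(7, 4, -9)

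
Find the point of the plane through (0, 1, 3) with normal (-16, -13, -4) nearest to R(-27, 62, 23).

n = (-16, -13, -4), |n|² = 441, and n·R − (-25) = -441.
t = -441/441 = -1, so the foot is R − t·n = (-27, 62, 23) − (-1)·(-16, -13, -4) = (-43, 49, 19).

(-43, 49, 19)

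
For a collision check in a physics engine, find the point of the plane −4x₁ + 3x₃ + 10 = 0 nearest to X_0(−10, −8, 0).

(-2, -8, -6)

The perpendicular from X_0 has direction n = (−4, 0, 3): r = (−10, −8, 0) + μ(−4, 0, 3).
Substitute into the plane: n·(X_0 + μn) = -10 gives 40 + 25μ = -10, so μ = -2.
Foot = (−10, −8, 0) + (-2)·(−4, 0, 3) = (−2, −8, −6).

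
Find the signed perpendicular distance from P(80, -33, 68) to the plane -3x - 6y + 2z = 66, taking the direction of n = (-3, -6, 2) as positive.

4

n·P − 66 = 28.
|n| = 7, so the signed distance is 28/7 = 4.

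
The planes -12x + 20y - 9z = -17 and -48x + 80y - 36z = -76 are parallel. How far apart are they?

2/25

Divide the second equation by 4 to match normals: -12x + 20y - 9z = -19.
Both planes have normal n = (-12, 20, -9), |n| = 25. Any point on the first plane is at distance |(-19) − (-17)|/|n| = 2/25 from the second.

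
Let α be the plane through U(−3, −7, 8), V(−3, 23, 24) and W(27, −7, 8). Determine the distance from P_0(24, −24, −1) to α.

UV = (0, 30, 16) and UW = (30, 0, 0), so a normal is n = UV × UW = (0, 480, −900).
d = |480·(-24) + (-900)·(-1) − (-10560)| / √(0 + 230400 + 810000) = |-60| / 1020 = 1/17.

1/17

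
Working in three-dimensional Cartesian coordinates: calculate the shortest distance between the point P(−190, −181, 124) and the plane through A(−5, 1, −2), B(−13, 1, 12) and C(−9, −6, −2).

AB = (−8, 0, 14) and AC = (−4, −7, 0), so a normal is n = AB × AC = (98, −56, 56).
Then n·(−190, −181, 124) − (−658) = −882.
|n| = √(9604 + 3136 + 3136) = 126, so the distance is |-882|/126 = 7.

7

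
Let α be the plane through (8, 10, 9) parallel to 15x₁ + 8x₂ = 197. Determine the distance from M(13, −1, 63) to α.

Parallel planes share the normal n = (15, 8, 0); since (8, 10, 9) lies on the plane, its equation is 15x₁ + 8x₂ = 200.
Then n·(13, −1, 63) − 200 = −13.
|n| = √(225 + 64 + 0) = 17, so the distance is |-13|/17 = 13/17.

13/17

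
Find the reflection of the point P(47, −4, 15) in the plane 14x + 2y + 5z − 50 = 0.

With n = (14, 2, 5), the signed offset is (n·P − 50)/|n|² = 675/225 = 3.
P' = P − 2t·n = (47, −4, 15) − 6·(14, 2, 5) = (−37, −16, −15).

(-37, -16, -15)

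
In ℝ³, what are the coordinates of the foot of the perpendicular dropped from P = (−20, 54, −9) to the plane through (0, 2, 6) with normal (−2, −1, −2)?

(-16, 56, -5)

The perpendicular from P has direction n = (−2, −1, −2): r = (−20, 54, −9) + λ(−2, −1, −2).
Substitute into the plane: n·(P + λn) = -14 gives 4 + 9λ = -14, so λ = -2.
Foot = (−20, 54, −9) + (-2)·(−2, −1, −2) = (−16, 56, −5).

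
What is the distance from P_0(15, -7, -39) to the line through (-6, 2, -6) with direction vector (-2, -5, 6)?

3√114

Direction vector d = (-2, -5, 6).
AP = (21, -9, -33); AP·d = -195, |AP|² = 1611, |d|² = 65.
distance² = |AP|² − (AP·d)²/|d|² = 1611 − 38025/65 = 1026, so the distance is 3√114.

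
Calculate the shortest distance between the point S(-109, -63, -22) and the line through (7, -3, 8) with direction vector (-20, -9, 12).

Direction vector d = (-20, -9, 12).
AP = (-116, -60, -30), and AP × d = (-990, 1992, -156).
|AP × d|² = 4972500 and |d|² = 625, so the distance is √(4972500/625) = √7956 = 6√221.

6√221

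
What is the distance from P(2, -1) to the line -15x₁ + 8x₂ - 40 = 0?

The normal to the line is n = (-15, 8) with |n| = 17.
|n·P − 40| = |-38 − 40| = 78, so the distance is 78/17.

78/17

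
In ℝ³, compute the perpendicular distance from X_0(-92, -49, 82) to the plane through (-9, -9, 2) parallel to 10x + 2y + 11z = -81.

2

Parallel planes share the normal n = (10, 2, 11); since (-9, -9, 2) lies on the plane, its equation is 10x + 2y + 11z = -86.
n = (10, 2, 11); n·P − (-86) = -30; |n| = 15; distance = 30/15 = 2.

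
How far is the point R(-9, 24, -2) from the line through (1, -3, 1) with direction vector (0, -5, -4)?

Direction vector d = (0, -5, -4).
AP = (-10, 27, -3); AP·d = -123, |AP|² = 838, |d|² = 41.
distance² = |AP|² − (AP·d)²/|d|² = 838 − 15129/41 = 469, so the distance is √469.

√469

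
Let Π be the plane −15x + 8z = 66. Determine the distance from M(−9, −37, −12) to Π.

Normal vector n = (−15, 0, 8), and n·(−9, −37, −12) − 66 = −27.
|n| = √(225 + 0 + 64) = 17, so the distance is |-27|/17 = 27/17.

27/17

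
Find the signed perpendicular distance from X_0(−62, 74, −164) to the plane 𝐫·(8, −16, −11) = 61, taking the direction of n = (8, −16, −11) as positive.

n·X_0 − 61 = 63.
|n| = 21, so the signed distance is 63/21 = 3.

3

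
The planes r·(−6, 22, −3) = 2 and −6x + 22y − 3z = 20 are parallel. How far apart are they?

18/23

With common normal n = (−6, 22, −3) (|n| = 23), the distance is |2 − 20|/|n| = 18/23.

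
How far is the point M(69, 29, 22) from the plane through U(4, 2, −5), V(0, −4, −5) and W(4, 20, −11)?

3

UV = (−4, −6, 0) and UW = (0, 18, −6), so a normal is n = UV × UW = (36, −24, −72).
d = |36·69 + (-24)·29 + (-72)·22 − 456| / √(1296 + 576 + 5184) = |-252| / 84 = 3.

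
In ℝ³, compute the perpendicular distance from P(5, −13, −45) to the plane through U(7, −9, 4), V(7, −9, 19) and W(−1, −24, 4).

UV = (0, 0, 15) and UW = (−8, −15, 0), so a normal is n = UV × UW = (225, −120, 0).
n = (225, −120, 0); n·P − 2655 = 30; |n| = 255; distance = 30/255 = 2/17.

2/17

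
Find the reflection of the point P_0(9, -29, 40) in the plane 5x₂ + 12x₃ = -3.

(9, -49, -8)

With n = (0, 5, 12), the signed offset is (n·P_0 − (-3))/|n|² = 338/169 = 2.
P_0' = P_0 − 2t·n = (9, -29, 40) − 4·(0, 5, 12) = (9, -49, -8).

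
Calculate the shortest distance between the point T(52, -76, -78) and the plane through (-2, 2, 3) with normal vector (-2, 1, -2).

The plane has equation n·(r − (-2, 2, 3)) = 0, i.e. n·r = 0.
d = |(-2)·52 + 1·(-76) + (-2)·(-78) − 0| / √(4 + 1 + 4) = |-24| / 3 = 8.

8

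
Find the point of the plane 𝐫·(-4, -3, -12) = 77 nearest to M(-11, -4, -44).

The perpendicular from M has direction n = (-4, -3, -12): r = (-11, -4, -44) + μ(-4, -3, -12).
Substitute into the plane: n·(M + μn) = 77 gives 584 + 169μ = 77, so μ = -3.
Foot = (-11, -4, -44) + (-3)·(-4, -3, -12) = (1, 5, -8).

(1, 5, -8)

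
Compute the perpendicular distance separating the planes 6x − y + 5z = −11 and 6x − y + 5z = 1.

12/√62

With common normal n = (6, −1, 5) (|n| = √62), the distance is |(-11) − 1|/|n| = 12/√62 = 6√62/31.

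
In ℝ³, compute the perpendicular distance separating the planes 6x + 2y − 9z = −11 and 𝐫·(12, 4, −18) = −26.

Divide the second equation by 2 to match normals: 6x + 2y − 9z = -13.
Both planes have normal n = (6, 2, −9), |n| = 11. Any point on the first plane is at distance |(-13) − (-11)|/|n| = 2/11 from the second.

2/11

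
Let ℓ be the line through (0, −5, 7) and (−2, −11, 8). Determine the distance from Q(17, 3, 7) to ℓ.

A direction vector is d = (−2, −6, 1).
AP = (17, 8, 0), and AP × d = (8, −17, −86).
|AP × d|² = 7749 and |d|² = 41, so the distance is √(7749/41) = √189 = 3√21.

3√21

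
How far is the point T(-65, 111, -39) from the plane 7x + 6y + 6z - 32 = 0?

5

Normal vector n = (7, 6, 6), and n·(-65, 111, -39) - 32 = -55.
|n| = √(49 + 36 + 36) = 11, so the distance is |-55|/11 = 5.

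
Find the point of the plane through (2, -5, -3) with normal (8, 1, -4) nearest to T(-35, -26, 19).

The perpendicular from T has direction n = (8, 1, -4): r = (-35, -26, 19) + λ(8, 1, -4).
Substitute into the plane: n·(T + λn) = 23 gives -382 + 81λ = 23, so λ = 5.
Foot = (-35, -26, 19) + 5·(8, 1, -4) = (5, -21, -1).

(5, -21, -1)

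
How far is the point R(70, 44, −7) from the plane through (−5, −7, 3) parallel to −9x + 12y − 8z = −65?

Parallel planes share the normal n = (−9, 12, −8); since (−5, −7, 3) lies on the plane, its equation is −9x + 12y − 8z = -63.
Then n·(70, 44, −7) − (−63) = 17.
|n| = √(81 + 144 + 64) = 17, so the distance is |17|/17 = 1.

1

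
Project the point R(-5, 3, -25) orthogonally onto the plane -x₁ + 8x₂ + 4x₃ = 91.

(-7, 19, -17)

The perpendicular from R has direction n = (-1, 8, 4): r = (-5, 3, -25) + t(-1, 8, 4).
Substitute into the plane: n·(R + tn) = 91 gives -71 + 81t = 91, so t = 2.
Foot = (-5, 3, -25) + 2·(-1, 8, 4) = (-7, 19, -17).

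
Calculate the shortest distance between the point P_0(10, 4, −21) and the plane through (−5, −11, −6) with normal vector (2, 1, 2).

5

The plane has equation n·(r − (−5, −11, −6)) = 0, i.e. n·r = -33.
d = |2·10 + 1·4 + 2·(-21) − (-33)| / √(4 + 1 + 4) = |15| / 3 = 5.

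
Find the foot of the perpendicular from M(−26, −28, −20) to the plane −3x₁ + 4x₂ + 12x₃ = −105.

n = (−3, 4, 12), |n|² = 169, and n·M − (-105) = -169.
t = -169/169 = -1, so the foot is M − t·n = (−26, −28, −20) − (-1)·(−3, 4, 12) = (−29, −24, −8).

(-29, -24, -8)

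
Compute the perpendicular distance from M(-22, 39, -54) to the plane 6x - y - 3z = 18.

d = |6·(-22) + (-1)·39 + (-3)·(-54) − 18| / √(36 + 1 + 9) = |-27| / √46 = 27√46/46.

27√46/46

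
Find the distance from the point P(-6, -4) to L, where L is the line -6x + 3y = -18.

14/√5

The normal to the line is n = (-6, 3) with |n| = 3√5.
|n·P − (-18)| = |24 − (-18)| = 42, so the distance is 42/(3√5) = 14√5/5.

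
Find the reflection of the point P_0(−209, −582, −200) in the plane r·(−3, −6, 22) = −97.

n = (−3, −6, 22), |n|² = 529, n·P_0 − (-97) = -184, so t = -184/529 = -8/23.
Foot F = P_0 − (-8/23)·n = (−4831/23, −13434/23, −4424/23); the reflection is 2F − P_0 = (−4855/23, −13482/23, −4248/23).

(-4855/23, -13482/23, -4248/23)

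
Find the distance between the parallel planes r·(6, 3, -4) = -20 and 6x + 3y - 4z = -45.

25/√61

Both planes have normal n = (6, 3, -4), |n| = √61. Any point on the first plane is at distance |(-45) − (-20)|/|n| = 25/√61 = 25√61/61 from the second.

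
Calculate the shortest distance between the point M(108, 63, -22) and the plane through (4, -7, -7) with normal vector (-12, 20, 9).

17/25

The plane has equation n·(r − (4, -7, -7)) = 0, i.e. n·r = -251.
n = (-12, 20, 9); n·P − (-251) = 17; |n| = 25; distance = 17/25.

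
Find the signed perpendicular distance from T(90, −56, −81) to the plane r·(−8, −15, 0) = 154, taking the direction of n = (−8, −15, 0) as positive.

-2

n·T − 154 = -34.
|n| = 17, so the signed distance is -34/17 = -2.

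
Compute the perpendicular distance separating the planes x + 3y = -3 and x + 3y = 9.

12/√10

With common normal n = (1, 3, 0) (|n| = √10), the distance is |(-3) − 9|/|n| = 12/√10 = 6√10/5.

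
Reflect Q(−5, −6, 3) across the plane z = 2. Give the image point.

n = (0, 0, 1), |n|² = 1, n·Q − 2 = 1, so t = 1/1 = 1.
Foot F = Q − 1·n = (−5, −6, 2); the reflection is 2F − Q = (−5, −6, 1).

(-5, -6, 1)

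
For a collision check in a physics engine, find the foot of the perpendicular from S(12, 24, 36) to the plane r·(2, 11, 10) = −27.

n = (2, 11, 10), |n|² = 225, and n·S − (-27) = 675.
t = 675/225 = 3, so the foot is S − t·n = (12, 24, 36) − 3·(2, 11, 10) = (6, −9, 6).

(6, -9, 6)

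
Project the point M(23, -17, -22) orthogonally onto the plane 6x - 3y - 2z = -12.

n = (6, -3, -2), |n|² = 49, and n·M − (-12) = 245.
t = 245/49 = 5, so the foot is M − t·n = (23, -17, -22) − 5·(6, -3, -2) = (-7, -2, -12).

(-7, -2, -12)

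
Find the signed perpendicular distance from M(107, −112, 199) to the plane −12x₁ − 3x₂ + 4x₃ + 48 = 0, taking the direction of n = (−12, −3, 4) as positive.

n·M − (-48) = -104.
|n| = 13, so the signed distance is -104/13 = -8.

-8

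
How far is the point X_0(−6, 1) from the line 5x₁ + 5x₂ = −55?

3√2

d = |5·(-6) + 5·1 − (-55)| / √(25 + 25) = |30|/(5√2) = 3√2.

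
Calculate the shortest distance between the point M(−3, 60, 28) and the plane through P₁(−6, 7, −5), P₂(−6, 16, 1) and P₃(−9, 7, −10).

22/√38

P₁P₂ = (0, 9, 6) and P₁P₃ = (−3, 0, −5), so a normal is n = P₁P₂ × P₁P₃ = (−45, −18, 27).
d = |(-45)·(-3) + (-18)·60 + 27·28 − 9| / √(2025 + 324 + 729) = |-198| / (9√38) = 11√38/19.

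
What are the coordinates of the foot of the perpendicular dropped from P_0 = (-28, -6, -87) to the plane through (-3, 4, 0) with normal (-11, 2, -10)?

n = (-11, 2, -10), |n|² = 225, and n·P_0 − 41 = 1125.
t = 1125/225 = 5, so the foot is P_0 − t·n = (-28, -6, -87) − 5·(-11, 2, -10) = (27, -16, -37).

(27, -16, -37)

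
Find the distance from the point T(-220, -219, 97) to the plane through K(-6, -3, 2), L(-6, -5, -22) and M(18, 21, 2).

KL = (0, -2, -24) and KM = (24, 24, 0), so a normal is n = KL × KM = (576, -576, 48).
Then n·(-220, -219, 97) - (-1632) = 5712.
|n| = √(331776 + 331776 + 2304) = 816, so the distance is |5712|/816 = 7.

7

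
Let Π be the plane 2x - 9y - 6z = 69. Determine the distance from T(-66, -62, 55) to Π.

27/11

Normal vector n = (2, -9, -6), and n·(-66, -62, 55) - 69 = 27.
|n| = √(4 + 81 + 36) = 11, so the distance is |27|/11 = 27/11.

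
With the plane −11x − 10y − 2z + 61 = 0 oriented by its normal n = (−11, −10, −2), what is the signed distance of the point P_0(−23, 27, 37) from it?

-2

n·P_0 − (-61) = -30.
|n| = 15, so the signed distance is -30/15 = -2.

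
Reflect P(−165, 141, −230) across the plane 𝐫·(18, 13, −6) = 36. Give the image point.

(-4119/23, 3009/23, -5182/23)

n = (18, 13, −6), |n|² = 529, n·P − 36 = 207, so t = 207/529 = 9/23.
Foot F = P − (9/23)·n = (−3957/23, 3126/23, −5236/23); the reflection is 2F − P = (−4119/23, 3009/23, −5182/23).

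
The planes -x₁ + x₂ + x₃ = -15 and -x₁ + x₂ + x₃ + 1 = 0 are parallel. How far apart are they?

With common normal n = (-1, 1, 1) (|n| = √3), the distance is |(-15) − (-1)|/|n| = 14/√3.

14/√3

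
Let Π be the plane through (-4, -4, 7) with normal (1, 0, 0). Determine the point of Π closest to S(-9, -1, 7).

(-4, -1, 7)

The perpendicular from S has direction n = (1, 0, 0): r = (-9, -1, 7) + λ(1, 0, 0).
Substitute into the plane: n·(S + λn) = -4 gives -9 + 1λ = -4, so λ = 5.
Foot = (-9, -1, 7) + 5·(1, 0, 0) = (-4, -1, 7).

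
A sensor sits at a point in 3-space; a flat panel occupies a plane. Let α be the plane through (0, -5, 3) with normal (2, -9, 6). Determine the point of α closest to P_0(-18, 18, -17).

(-12, -9, 1)

n = (2, -9, 6), |n|² = 121, and n·P_0 − 63 = -363.
t = -363/121 = -3, so the foot is P_0 − t·n = (-18, 18, -17) − (-3)·(2, -9, 6) = (-12, -9, 1).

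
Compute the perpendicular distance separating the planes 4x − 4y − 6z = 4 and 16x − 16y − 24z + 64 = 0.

Divide the second equation by 4 to match normals: 4x − 4y − 6z = -16.
Both planes have normal n = (4, −4, −6), |n| = 2√17. Any point on the first plane is at distance |(-16) − 4|/|n| = 20/(2√17) = 10√17/17 from the second.

10/√17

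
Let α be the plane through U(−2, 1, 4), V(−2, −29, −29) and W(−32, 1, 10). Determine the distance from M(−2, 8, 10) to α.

17/15

UV = (0, −30, −33) and UW = (−30, 0, 6), so a normal is n = UV × UW = (−180, 990, −900).
n = (−180, 990, −900); n·P − (-2250) = 1530; |n| = 1350; distance = 1530/1350 = 17/15.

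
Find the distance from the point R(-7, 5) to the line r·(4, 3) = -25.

12/5

The normal to the line is n = (4, 3) with |n| = 5.
|n·R − (-25)| = |-13 − (-25)| = 12, so the distance is 12/5.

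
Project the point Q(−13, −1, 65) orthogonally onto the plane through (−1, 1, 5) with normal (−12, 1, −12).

The perpendicular from Q has direction n = (−12, 1, −12): r = (−13, −1, 65) + μ(−12, 1, −12).
Substitute into the plane: n·(Q + μn) = -47 gives -625 + 289μ = -47, so μ = 2.
Foot = (−13, −1, 65) + 2·(−12, 1, −12) = (−37, 1, 41).

(-37, 1, 41)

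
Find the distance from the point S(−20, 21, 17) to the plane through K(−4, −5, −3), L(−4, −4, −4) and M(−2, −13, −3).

KL = (0, 1, −1) and KM = (2, −8, 0), so a normal is n = KL × KM = (−8, −2, −2).
Then n·(−20, 21, 17) − 48 = 36.
|n| = √(64 + 4 + 4) = 6√2, so the distance is |36|/(6√2) = 3√2.

3√2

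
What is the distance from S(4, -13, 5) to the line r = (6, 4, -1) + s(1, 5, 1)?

Direction vector d = (1, 5, 1).
AP = (-2, -17, 6), and AP × d = (-47, 8, 7).
|AP × d|² = 2322 and |d|² = 27, so the distance is √(2322/27) = √86.

√86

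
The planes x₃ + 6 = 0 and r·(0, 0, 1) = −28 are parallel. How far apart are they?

22

Both planes have normal n = (0, 0, 1), |n| = 1. Any point on the first plane is at distance |(-28) − (-6)|/|n| = 22/1 = 22 from the second.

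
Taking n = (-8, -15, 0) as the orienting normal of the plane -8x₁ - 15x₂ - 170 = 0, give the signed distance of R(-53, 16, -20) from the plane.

n·R − 170 = 14.
|n| = 17, so the signed distance is 14/17.

14/17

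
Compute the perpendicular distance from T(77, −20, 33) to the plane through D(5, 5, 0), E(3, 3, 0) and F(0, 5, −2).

DE = (−2, −2, 0) and DF = (−5, 0, −2), so a normal is n = DE × DF = (4, −4, −10).
Then n·(77, −20, 33) − 0 = 58.
|n| = √(16 + 16 + 100) = 2√33, so the distance is |58|/(2√33) = 29√33/33.

29/√33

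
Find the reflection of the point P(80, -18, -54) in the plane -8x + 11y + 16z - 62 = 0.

(16, 70, 74)

With n = (-8, 11, 16), the signed offset is (n·P − 62)/|n|² = -1764/441 = -4.
P' = P − 2t·n = (80, -18, -54) − (-8)·(-8, 11, 16) = (16, 70, 74).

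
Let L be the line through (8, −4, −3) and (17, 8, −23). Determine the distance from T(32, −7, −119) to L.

A direction vector is d = (9, 12, −20).
AP = (24, −3, −116); AP·d = 2500, |AP|² = 14041, |d|² = 625.
distance² = |AP|² − (AP·d)²/|d|² = 14041 − 6250000/625 = 4041, so the distance is 3√449.

3√449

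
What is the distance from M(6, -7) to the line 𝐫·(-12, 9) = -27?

36/5

The normal to the line is n = (-12, 9) with |n| = 15.
|n·M − (-27)| = |-135 − (-27)| = 108, so the distance is 108/15 = 36/5.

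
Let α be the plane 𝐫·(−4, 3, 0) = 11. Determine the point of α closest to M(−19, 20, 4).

(1, 5, 4)

n = (−4, 3, 0), |n|² = 25, and n·M − 11 = 125.
t = 125/25 = 5, so the foot is M − t·n = (−19, 20, 4) − 5·(−4, 3, 0) = (1, 5, 4).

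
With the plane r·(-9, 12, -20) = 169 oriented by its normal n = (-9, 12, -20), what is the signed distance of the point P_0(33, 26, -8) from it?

6/25

n·P_0 − 169 = 6.
|n| = 25, so the signed distance is 6/25.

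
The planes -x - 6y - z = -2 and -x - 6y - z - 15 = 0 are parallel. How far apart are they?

With common normal n = (-1, -6, -1) (|n| = √38), the distance is |(-2) − 15|/|n| = 17/√38 = 17√38/38.

17/√38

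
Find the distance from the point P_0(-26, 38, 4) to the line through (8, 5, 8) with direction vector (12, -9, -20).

Direction vector d = (12, -9, -20).
AP = (-34, 33, -4); AP·d = -625, |AP|² = 2261, |d|² = 625.
distance² = |AP|² − (AP·d)²/|d|² = 2261 − 390625/625 = 1636, so the distance is 2√409.

2√409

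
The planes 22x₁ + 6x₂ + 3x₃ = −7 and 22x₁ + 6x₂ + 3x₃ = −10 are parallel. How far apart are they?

3/23

Both planes have normal n = (22, 6, 3), |n| = 23. Any point on the first plane is at distance |(-10) − (-7)|/|n| = 3/23 from the second.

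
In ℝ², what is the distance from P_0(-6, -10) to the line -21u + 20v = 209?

283/29

d = |(-21)·(-6) + 20·(-10) − 209| / √(441 + 400) = |-283|/29 = 283/29.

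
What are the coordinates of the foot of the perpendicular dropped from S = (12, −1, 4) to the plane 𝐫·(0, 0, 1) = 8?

(12, -1, 8)

The perpendicular from S has direction n = (0, 0, 1): r = (12, −1, 4) + μ(0, 0, 1).
Substitute into the plane: n·(S + μn) = 8 gives 4 + 1μ = 8, so μ = 4.
Foot = (12, −1, 4) + 4·(0, 0, 1) = (12, −1, 8).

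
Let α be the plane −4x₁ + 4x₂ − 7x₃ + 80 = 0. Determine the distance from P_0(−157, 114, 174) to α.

Normal vector n = (−4, 4, −7), and n·(−157, 114, 174) − (−80) = −54.
|n| = √(16 + 16 + 49) = 9, so the distance is |-54|/9 = 6.

6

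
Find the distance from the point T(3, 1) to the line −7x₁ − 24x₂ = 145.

The normal to the line is n = (−7, −24) with |n| = 25.
|n·T − 145| = |-45 − 145| = 190, so the distance is 190/25 = 38/5.

38/5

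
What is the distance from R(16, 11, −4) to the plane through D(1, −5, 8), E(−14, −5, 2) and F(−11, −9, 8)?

DE = (−15, 0, −6) and DF = (−12, −4, 0), so a normal is n = DE × DF = (−24, 72, 60).
d = |(-24)·16 + 72·11 + 60·(-4) − 96| / √(576 + 5184 + 3600) = |72| / (12√65) = 6/√65.

6/√65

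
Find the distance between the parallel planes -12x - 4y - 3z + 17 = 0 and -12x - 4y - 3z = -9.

8/13

Both planes have normal n = (-12, -4, -3), |n| = 13. Any point on the first plane is at distance |(-9) − (-17)|/|n| = 8/13 from the second.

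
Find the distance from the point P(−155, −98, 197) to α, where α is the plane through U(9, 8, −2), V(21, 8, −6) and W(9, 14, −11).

UV = (12, 0, −4) and UW = (0, 6, −9), so a normal is n = UV × UW = (24, 108, 72).
n = (24, 108, 72); n·P − 936 = -1056; |n| = 132; distance = 1056/132 = 8.

8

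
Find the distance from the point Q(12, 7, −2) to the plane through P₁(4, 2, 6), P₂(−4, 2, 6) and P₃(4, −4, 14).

P₁P₂ = (−8, 0, 0) and P₁P₃ = (0, −6, 8), so a normal is n = P₁P₂ × P₁P₃ = (0, 64, 48).
d = |64·7 + 48·(-2) − 416| / √(0 + 4096 + 2304) = |-64| / 80 = 4/5.

4/5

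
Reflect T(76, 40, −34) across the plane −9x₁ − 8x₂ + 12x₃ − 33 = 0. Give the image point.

(-14, -40, 86)

With n = (−9, −8, 12), the signed offset is (n·T − 33)/|n|² = -1445/289 = -5.
T' = T − 2t·n = (76, 40, −34) − (-10)·(−9, −8, 12) = (−14, −40, 86).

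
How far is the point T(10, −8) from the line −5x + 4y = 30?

112√41/41

The normal to the line is n = (−5, 4) with |n| = √41.
|n·T − 30| = |-82 − 30| = 112, so the distance is 112/√41.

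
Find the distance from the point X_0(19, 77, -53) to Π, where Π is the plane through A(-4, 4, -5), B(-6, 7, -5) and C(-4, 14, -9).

AB = (-2, 3, 0) and AC = (0, 10, -4), so a normal is n = AB × AC = (-12, -8, -20).
d = |(-12)·19 + (-8)·77 + (-20)·(-53) − 116| / √(144 + 64 + 400) = |100| / (4√38) = 25√38/38.

25/√38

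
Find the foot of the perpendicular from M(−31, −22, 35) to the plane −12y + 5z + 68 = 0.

n = (0, −12, 5), |n|² = 169, and n·M − (-68) = 507.
t = 507/169 = 3, so the foot is M − t·n = (−31, −22, 35) − 3·(0, −12, 5) = (−31, 14, 20).

(-31, 14, 20)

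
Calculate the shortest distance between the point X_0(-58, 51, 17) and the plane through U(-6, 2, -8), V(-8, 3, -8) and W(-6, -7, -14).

29√14/14

UV = (-2, 1, 0) and UW = (0, -9, -6), so a normal is n = UV × UW = (-6, -12, 18).
n = (-6, -12, 18); n·P − (-132) = 174; |n| = 6√14; distance = 174/(6√14) = 29√14/14.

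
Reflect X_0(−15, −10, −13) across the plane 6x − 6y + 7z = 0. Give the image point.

(-3, -22, 1)

With n = (6, −6, 7), the signed offset is (n·X_0 − 0)/|n|² = -121/121 = -1.
X_0' = X_0 − 2t·n = (−15, −10, −13) − (-2)·(6, −6, 7) = (−3, −22, 1).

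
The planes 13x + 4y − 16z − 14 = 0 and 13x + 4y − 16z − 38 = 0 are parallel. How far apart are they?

8/7

Both planes have normal n = (13, 4, −16), |n| = 21. Any point on the first plane is at distance |38 − 14|/|n| = 24/21 = 8/7 from the second.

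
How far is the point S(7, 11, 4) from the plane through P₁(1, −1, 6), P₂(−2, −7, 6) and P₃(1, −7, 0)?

P₁P₂ = (−3, −6, 0) and P₁P₃ = (0, −6, −6), so a normal is n = P₁P₂ × P₁P₃ = (36, −18, 18).
n = (36, −18, 18); n·P − 162 = -36; |n| = 18√6; distance = 36/(18√6) = 2/√6.

√6/3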